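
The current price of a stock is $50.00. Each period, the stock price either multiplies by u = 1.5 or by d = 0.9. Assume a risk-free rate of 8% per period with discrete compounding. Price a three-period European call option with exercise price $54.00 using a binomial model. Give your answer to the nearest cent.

$11.91

Risk-neutral probability p = (1 + 0.08 − 0.9)/(1.5 − 0.9) = 0.1800/0.6000 = 0.3000
Terminal stock prices: S_uuu = 168.8, S_uud = 101.2, S_udd = 60.75, S_ddd = 36.45
Terminal payoffs (S − K): max(114.8, 0) = 114.8, max(47.25, 0) = 47.25, max(6.75, 0) = 6.75, max(-17.55, 0) = 0
Node uu (S = 112.5): V_uu = 1/1.08·[0.3000·114.7500 + 0.7000·47.2500] = 62.5000
Node ud (S = 67.5): V_ud = 1/1.08·[0.3000·47.2500 + 0.7000·6.7500] = 17.5000
Node dd (S = 40.5): V_dd = 1/1.08·[0.3000·6.7500 + 0.7000·0.0000] = 1.8750
Node u (S = 75): V_u = 1/1.08·[0.3000·62.5000 + 0.7000·17.5000] = 28.7037
Node d (S = 45): V_d = 1/1.08·[0.3000·17.5000 + 0.7000·1.8750] = 6.0764
Node 0 (S = 50): V_0 = 1/1.08·[0.3000·28.7037 + 0.7000·6.0764] = 11.9117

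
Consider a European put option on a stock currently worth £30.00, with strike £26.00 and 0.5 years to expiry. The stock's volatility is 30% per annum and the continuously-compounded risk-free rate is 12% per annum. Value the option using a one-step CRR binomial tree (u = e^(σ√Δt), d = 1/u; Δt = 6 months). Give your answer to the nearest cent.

CRR parameters: u = e^(σ√Δt) = e^(0.3·√0.5) = 1.2363, d = 1/u = 0.8089
Per-period rate: rΔt = 0.12·0.5 = 0.06, so R = e^0.06 = 1.0618
Risk-neutral probability p = (e^0.06 − 0.8089)/(1.2363 − 0.8089) = 0.2530/0.4275 = 0.5918
Terminal stock prices: S_u = 37.09, S_d = 24.27
Terminal payoffs (K − S): max(-11.09, 0) = 0, max(1.734, 0) = 1.734
Node 0 (S = 30): V_0 = e^(−0.06)·[0.5918·0.0000 + 0.4082·1.7343] = 0.6667

£0.67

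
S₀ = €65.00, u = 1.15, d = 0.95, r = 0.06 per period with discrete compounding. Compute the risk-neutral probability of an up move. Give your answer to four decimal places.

Risk-neutral probability p = (1 + 0.06 − 0.95)/(1.15 − 0.95) = 0.1100/0.2000 = 0.5500

p = 0.5500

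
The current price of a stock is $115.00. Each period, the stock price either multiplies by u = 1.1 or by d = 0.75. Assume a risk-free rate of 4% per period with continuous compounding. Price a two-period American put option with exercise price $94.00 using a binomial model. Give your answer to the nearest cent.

$1.26

Risk-neutral probability p = (e^0.04 − 0.75)/(1.1 − 0.75) = 0.2908/0.3500 = 0.8309
Terminal stock prices: S_uu = 139.2, S_ud = 94.88, S_dd = 64.69
Terminal payoffs (K − S): max(-45.15, 0) = 0, max(-0.875, 0) = 0, max(29.31, 0) = 29.31
Node u (S = 126.5): continuation = e^(−0.04)·[0.8309·0.0000 + 0.1691·0.0000] = 0.0000; exercise value = 0.0000 ≤ continuation, so V_u = 0.0000
Node d (S = 86.25): continuation = e^(−0.04)·[0.8309·0.0000 + 0.1691·29.3125] = 4.7627; exercise value = 7.7500 > continuation, so V_d = 7.7500 (exercise)
Node 0 (S = 115): continuation = e^(−0.04)·[0.8309·0.0000 + 0.1691·7.7500] = 1.2592; exercise value = 0.0000 ≤ continuation, so V_0 = 1.2592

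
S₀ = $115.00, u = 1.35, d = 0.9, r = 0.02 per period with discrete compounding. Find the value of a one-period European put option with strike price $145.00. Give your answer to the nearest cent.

Risk-neutral probability p = (1 + 0.02 − 0.9)/(1.35 − 0.9) = 0.1200/0.4500 = 0.2667
Terminal stock prices: S_u = 155.2, S_d = 103.5
Terminal payoffs (K − S): max(-10.25, 0) = 0, max(41.5, 0) = 41.5
Node 0 (S = 115): V_0 = 1/1.02·[0.2667·0.0000 + 0.7333·41.5000] = 29.8366

$29.84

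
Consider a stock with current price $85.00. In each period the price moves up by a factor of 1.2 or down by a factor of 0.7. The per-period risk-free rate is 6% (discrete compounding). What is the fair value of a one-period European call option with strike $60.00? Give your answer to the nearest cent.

Risk-neutral probability p = (1 + 0.06 − 0.7)/(1.2 − 0.7) = 0.3600/0.5000 = 0.7200
Terminal stock prices: S_u = 102, S_d = 59.5
Terminal payoffs (S − K): max(42, 0) = 42, max(-0.5, 0) = 0
Node 0 (S = 85): V_0 = 1/1.06·[0.7200·42.0000 + 0.2800·0.0000] = 28.5283

$28.53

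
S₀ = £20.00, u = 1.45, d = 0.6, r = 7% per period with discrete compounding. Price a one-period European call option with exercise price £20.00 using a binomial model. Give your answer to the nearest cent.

Risk-neutral probability p = (1 + 0.07 − 0.6)/(1.45 − 0.6) = 0.4700/0.8500 = 0.5529
Terminal stock prices: S_u = 29, S_d = 12
Terminal payoffs (S − K): max(9, 0) = 9, max(-8, 0) = 0
Node 0 (S = 20): V_0 = 1/1.07·[0.5529·9.0000 + 0.4471·0.0000] = 4.6509

£4.65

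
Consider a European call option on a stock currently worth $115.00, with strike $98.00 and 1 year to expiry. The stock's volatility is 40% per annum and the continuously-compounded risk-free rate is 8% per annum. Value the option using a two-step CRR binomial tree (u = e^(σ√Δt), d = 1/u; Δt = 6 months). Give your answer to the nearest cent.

$32.05

CRR parameters: u = e^(σ√Δt) = e^(0.4·√0.5) = 1.3269, d = 1/u = 0.7536
Per-period rate: rΔt = 0.08·0.5 = 0.04, so R = e^0.04 = 1.0408
Risk-neutral probability p = (e^0.04 − 0.7536)/(1.3269 − 0.7536) = 0.2872/0.5733 = 0.5009
Terminal stock prices: S_uu = 202.5, S_ud = 115, S_dd = 65.32
Terminal payoffs (S − K): max(104.5, 0) = 104.5, max(17, 0) = 17, max(-32.68, 0) = 0
Node u (S = 152.6): V_u = e^(−0.04)·[0.5009·104.4752 + 0.4991·17.0000] = 58.4357
Node d (S = 86.67): V_d = e^(−0.04)·[0.5009·17.0000 + 0.4991·0.0000] = 8.1822
Node 0 (S = 115): V_0 = e^(−0.04)·[0.5009·58.4357 + 0.4991·8.1822] = 32.0487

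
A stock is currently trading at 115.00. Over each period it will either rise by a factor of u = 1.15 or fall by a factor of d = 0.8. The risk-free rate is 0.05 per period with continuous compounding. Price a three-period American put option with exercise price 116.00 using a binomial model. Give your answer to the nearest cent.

Risk-neutral probability p = (e^0.05 − 0.8)/(1.15 − 0.8) = 0.2513/0.3500 = 0.7179
Terminal stock prices: S_uuu = 174.9, S_uud = 121.7, S_udd = 84.64, S_ddd = 58.88
Terminal payoffs (K − S): max(-58.9, 0) = 0, max(-5.67, 0) = 0, max(31.36, 0) = 31.36, max(57.12, 0) = 57.12
Node uu (S = 152.1): continuation = e^(−0.05)·[0.7179·0.0000 + 0.2821·0.0000] = 0.0000; exercise value = 0.0000 ≤ continuation, so V_uu = 0.0000
Node ud (S = 105.8): continuation = e^(−0.05)·[0.7179·0.0000 + 0.2821·31.3600] = 8.4147; exercise value = 10.2000 > continuation, so V_ud = 10.2000 (exercise)
Node dd (S = 73.6): continuation = e^(−0.05)·[0.7179·31.3600 + 0.2821·57.1200] = 36.7426; exercise value = 42.4000 > continuation, so V_dd = 42.4000 (exercise)
Node u (S = 132.2): continuation = e^(−0.05)·[0.7179·0.0000 + 0.2821·10.2000] = 2.7369; exercise value = 0.0000 ≤ continuation, so V_u = 2.7369
Node d (S = 92): continuation = e^(−0.05)·[0.7179·10.2000 + 0.2821·42.4000] = 18.3426; exercise value = 24.0000 > continuation, so V_d = 24.0000 (exercise)
Node 0 (S = 115): continuation = e^(−0.05)·[0.7179·2.7369 + 0.2821·24.0000] = 8.3089; exercise value = 1.0000 ≤ continuation, so V_0 = 8.3089

8.31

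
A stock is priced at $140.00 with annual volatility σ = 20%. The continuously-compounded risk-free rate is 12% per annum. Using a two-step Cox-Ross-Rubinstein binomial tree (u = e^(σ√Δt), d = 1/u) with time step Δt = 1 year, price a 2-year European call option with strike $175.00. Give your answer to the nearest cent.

CRR parameters: u = e^(σ√Δt) = e^(0.2·√1) = 1.2214, d = 1/u = 0.8187
Per-period rate: rΔt = 0.12·1 = 0.12, so R = e^0.12 = 1.1275
Risk-neutral probability p = (e^0.12 − 0.8187)/(1.2214 − 0.8187) = 0.3088/0.4027 = 0.7668
Terminal stock prices: S_uu = 208.9, S_ud = 140, S_dd = 93.84
Terminal payoffs (S − K): max(33.86, 0) = 33.86, max(-35, 0) = 0, max(-81.16, 0) = 0
Node u (S = 171): V_u = e^(−0.12)·[0.7668·33.8555 + 0.2332·0.0000] = 23.0246
Node d (S = 114.6): V_d = e^(−0.12)·[0.7668·0.0000 + 0.2332·0.0000] = 0.0000
Node 0 (S = 140): V_0 = e^(−0.12)·[0.7668·23.0246 + 0.2332·0.0000] = 15.6587

$15.66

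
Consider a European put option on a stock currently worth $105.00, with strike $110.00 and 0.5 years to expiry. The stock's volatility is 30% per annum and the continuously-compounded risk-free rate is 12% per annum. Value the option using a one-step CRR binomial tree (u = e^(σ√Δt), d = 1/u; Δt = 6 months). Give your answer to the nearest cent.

$9.64

CRR parameters: u = e^(σ√Δt) = e^(0.3·√0.5) = 1.2363, d = 1/u = 0.8089
Per-period rate: rΔt = 0.12·0.5 = 0.06, so R = e^0.06 = 1.0618
Risk-neutral probability p = (e^0.06 − 0.8089)/(1.2363 − 0.8089) = 0.2530/0.4275 = 0.5918
Terminal stock prices: S_u = 129.8, S_d = 84.93
Terminal payoffs (K − S): max(-19.81, 0) = 0, max(25.07, 0) = 25.07
Node 0 (S = 105): V_0 = e^(−0.06)·[0.5918·0.0000 + 0.4082·25.0699] = 9.6369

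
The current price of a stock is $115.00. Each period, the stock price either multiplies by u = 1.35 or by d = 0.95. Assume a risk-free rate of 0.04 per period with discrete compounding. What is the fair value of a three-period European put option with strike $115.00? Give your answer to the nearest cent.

$6.79

Risk-neutral probability p = (1 + 0.04 − 0.95)/(1.35 − 0.95) = 0.0900/0.4000 = 0.2250
Terminal stock prices: S_uuu = 282.9, S_uud = 199.1, S_udd = 140.1, S_ddd = 98.6
Terminal payoffs (K − S): max(-167.9, 0) = 0, max(-84.11, 0) = 0, max(-25.11, 0) = 0, max(16.4, 0) = 16.4
Node uu (S = 209.6): V_uu = 1/1.04·[0.2250·0.0000 + 0.7750·0.0000] = 0.0000
Node ud (S = 147.5): V_ud = 1/1.04·[0.2250·0.0000 + 0.7750·0.0000] = 0.0000
Node dd (S = 103.8): V_dd = 1/1.04·[0.2250·0.0000 + 0.7750·16.4019] = 12.2226
Node u (S = 155.2): V_u = 1/1.04·[0.2250·0.0000 + 0.7750·0.0000] = 0.0000
Node d (S = 109.2): V_d = 1/1.04·[0.2250·0.0000 + 0.7750·12.2226] = 9.1082
Node 0 (S = 115): V_0 = 1/1.04·[0.2250·0.0000 + 0.7750·9.1082] = 6.7873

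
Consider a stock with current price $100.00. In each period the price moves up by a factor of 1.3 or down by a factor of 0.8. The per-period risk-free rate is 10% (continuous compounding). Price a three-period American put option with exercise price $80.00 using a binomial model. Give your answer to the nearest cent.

$1.99

Risk-neutral probability p = (e^0.1 − 0.8)/(1.3 − 0.8) = 0.3052/0.5000 = 0.6103
Terminal stock prices: S_uuu = 219.7, S_uud = 135.2, S_udd = 83.2, S_ddd = 51.2
Terminal payoffs (K − S): max(-139.7, 0) = 0, max(-55.2, 0) = 0, max(-3.2, 0) = 0, max(28.8, 0) = 28.8
Node uu (S = 169): continuation = e^(−0.1)·[0.6103·0.0000 + 0.3897·0.0000] = 0.0000; exercise value = 0.0000 ≤ continuation, so V_uu = 0.0000
Node ud (S = 104): continuation = e^(−0.1)·[0.6103·0.0000 + 0.3897·0.0000] = 0.0000; exercise value = 0.0000 ≤ continuation, so V_ud = 0.0000
Node dd (S = 64): continuation = e^(−0.1)·[0.6103·0.0000 + 0.3897·28.8000] = 10.1542; exercise value = 16.0000 > continuation, so V_dd = 16.0000 (exercise)
Node u (S = 130): continuation = e^(−0.1)·[0.6103·0.0000 + 0.3897·0.0000] = 0.0000; exercise value = 0.0000 ≤ continuation, so V_u = 0.0000
Node d (S = 80): continuation = e^(−0.1)·[0.6103·0.0000 + 0.3897·16.0000] = 5.6412; exercise value = 0.0000 ≤ continuation, so V_d = 5.6412
Node 0 (S = 100): continuation = e^(−0.1)·[0.6103·0.0000 + 0.3897·5.6412] = 1.9890; exercise value = 0.0000 ≤ continuation, so V_0 = 1.9890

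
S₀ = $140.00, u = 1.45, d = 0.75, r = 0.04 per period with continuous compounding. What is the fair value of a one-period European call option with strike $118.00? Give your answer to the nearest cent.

Risk-neutral probability p = (e^0.04 − 0.75)/(1.45 − 0.75) = 0.2908/0.7000 = 0.4154
Terminal stock prices: S_u = 203, S_d = 105
Terminal payoffs (S − K): max(85, 0) = 85, max(-13, 0) = 0
Node 0 (S = 140): V_0 = e^(−0.04)·[0.4154·85.0000 + 0.5846·0.0000] = 33.9281

$33.93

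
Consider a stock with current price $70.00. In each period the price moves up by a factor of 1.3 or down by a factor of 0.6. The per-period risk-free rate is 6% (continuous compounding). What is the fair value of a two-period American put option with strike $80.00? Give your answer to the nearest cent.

Risk-neutral probability p = (e^0.06 − 0.6)/(1.3 − 0.6) = 0.4618/0.7000 = 0.6598
Terminal stock prices: S_uu = 118.3, S_ud = 54.6, S_dd = 25.2
Terminal payoffs (K − S): max(-38.3, 0) = 0, max(25.4, 0) = 25.4, max(54.8, 0) = 54.8
Node u (S = 91): continuation = e^(−0.06)·[0.6598·0.0000 + 0.3402·25.4000] = 8.1387; exercise value = 0.0000 ≤ continuation, so V_u = 8.1387
Node d (S = 42): continuation = e^(−0.06)·[0.6598·25.4000 + 0.3402·54.8000] = 33.3412; exercise value = 38.0000 > continuation, so V_d = 38.0000 (exercise)
Node 0 (S = 70): continuation = e^(−0.06)·[0.6598·8.1387 + 0.3402·38.0000] = 17.2329; exercise value = 10.0000 ≤ continuation, so V_0 = 17.2329

$17.23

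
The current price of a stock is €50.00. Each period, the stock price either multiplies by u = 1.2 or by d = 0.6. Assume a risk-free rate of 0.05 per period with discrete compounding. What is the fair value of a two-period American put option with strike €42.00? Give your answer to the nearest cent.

€3.88

Risk-neutral probability p = (1 + 0.05 − 0.6)/(1.2 − 0.6) = 0.4500/0.6000 = 0.7500
Terminal stock prices: S_uu = 72, S_ud = 36, S_dd = 18
Terminal payoffs (K − S): max(-30, 0) = 0, max(6, 0) = 6, max(24, 0) = 24
Node u (S = 60): continuation = 1/1.05·[0.7500·0.0000 + 0.2500·6.0000] = 1.4286; exercise value = 0.0000 ≤ continuation, so V_u = 1.4286
Node d (S = 30): continuation = 1/1.05·[0.7500·6.0000 + 0.2500·24.0000] = 10.0000; exercise value = 12.0000 > continuation, so V_d = 12.0000 (exercise)
Node 0 (S = 50): continuation = 1/1.05·[0.7500·1.4286 + 0.2500·12.0000] = 3.8776; exercise value = 0.0000 ≤ continuation, so V_0 = 3.8776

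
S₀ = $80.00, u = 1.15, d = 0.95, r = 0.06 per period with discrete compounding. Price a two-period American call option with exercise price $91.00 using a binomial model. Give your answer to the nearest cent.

Risk-neutral probability p = (1 + 0.06 − 0.95)/(1.15 − 0.95) = 0.1100/0.2000 = 0.5500
Terminal stock prices: S_uu = 105.8, S_ud = 87.4, S_dd = 72.2
Terminal payoffs (S − K): max(14.8, 0) = 14.8, max(-3.6, 0) = 0, max(-18.8, 0) = 0
Node u (S = 92): continuation = 1/1.06·[0.5500·14.8000 + 0.4500·0.0000] = 7.6792; exercise value = 1.0000 ≤ continuation, so V_u = 7.6792
Node d (S = 76): continuation = 1/1.06·[0.5500·0.0000 + 0.4500·0.0000] = 0.0000; exercise value = 0.0000 ≤ continuation, so V_d = 0.0000
Node 0 (S = 80): continuation = 1/1.06·[0.5500·7.6792 + 0.4500·0.0000] = 3.9845; exercise value = 0.0000 ≤ continuation, so V_0 = 3.9845

$3.98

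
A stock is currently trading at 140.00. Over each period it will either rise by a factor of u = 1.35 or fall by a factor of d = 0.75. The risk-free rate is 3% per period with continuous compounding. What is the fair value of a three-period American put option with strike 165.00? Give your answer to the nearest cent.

Risk-neutral probability p = (e^0.03 − 0.75)/(1.35 − 0.75) = 0.2805/0.6000 = 0.4674
Terminal stock prices: S_uuu = 344.5, S_uud = 191.4, S_udd = 106.3, S_ddd = 59.06
Terminal payoffs (K − S): max(-179.5, 0) = 0, max(-26.36, 0) = 0, max(58.69, 0) = 58.69, max(105.9, 0) = 105.9
Node uu (S = 255.2): continuation = e^(−0.03)·[0.4674·0.0000 + 0.5326·0.0000] = 0.0000; exercise value = 0.0000 ≤ continuation, so V_uu = 0.0000
Node ud (S = 141.8): continuation = e^(−0.03)·[0.4674·0.0000 + 0.5326·58.6875] = 30.3318; exercise value = 23.2500 ≤ continuation, so V_ud = 30.3318
Node dd (S = 78.75): continuation = e^(−0.03)·[0.4674·58.6875 + 0.5326·105.9375] = 81.3735; exercise value = 86.2500 > continuation, so V_dd = 86.2500 (exercise)
Node u (S = 189): continuation = e^(−0.03)·[0.4674·0.0000 + 0.5326·30.3318] = 15.6766; exercise value = 0.0000 ≤ continuation, so V_u = 15.6766
Node d (S = 105): continuation = e^(−0.03)·[0.4674·30.3318 + 0.5326·86.2500] = 58.3359; exercise value = 60.0000 > continuation, so V_d = 60.0000 (exercise)
Node 0 (S = 140): continuation = e^(−0.03)·[0.4674·15.6766 + 0.5326·60.0000] = 38.1212; exercise value = 25.0000 ≤ continuation, so V_0 = 38.1212

38.12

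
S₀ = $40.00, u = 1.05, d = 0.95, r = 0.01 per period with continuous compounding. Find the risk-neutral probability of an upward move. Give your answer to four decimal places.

p = 0.6005

Risk-neutral probability p = (e^0.01 − 0.95)/(1.05 − 0.95) = 0.0601/0.1000 = 0.6005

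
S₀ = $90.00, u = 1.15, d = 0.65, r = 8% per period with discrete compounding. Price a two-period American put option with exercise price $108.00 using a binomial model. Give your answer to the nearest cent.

Risk-neutral probability p = (1 + 0.08 − 0.65)/(1.15 − 0.65) = 0.4300/0.5000 = 0.8600
Terminal stock prices: S_uu = 119, S_ud = 67.27, S_dd = 38.03
Terminal payoffs (K − S): max(-11.02, 0) = 0, max(40.73, 0) = 40.73, max(69.97, 0) = 69.97
Node u (S = 103.5): continuation = 1/1.08·[0.8600·0.0000 + 0.1400·40.7250] = 5.2792; exercise value = 4.5000 ≤ continuation, so V_u = 5.2792
Node d (S = 58.5): continuation = 1/1.08·[0.8600·40.7250 + 0.1400·69.9750] = 41.5000; exercise value = 49.5000 > continuation, so V_d = 49.5000 (exercise)
Node 0 (S = 90): continuation = 1/1.08·[0.8600·5.2792 + 0.1400·49.5000] = 10.6204; exercise value = 18.0000 > continuation, so V_0 = 18.0000 (exercise)

$18.00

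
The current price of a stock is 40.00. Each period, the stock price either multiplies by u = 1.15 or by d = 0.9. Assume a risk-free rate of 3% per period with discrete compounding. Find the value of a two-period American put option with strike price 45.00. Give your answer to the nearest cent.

5.04

Risk-neutral probability p = (1 + 0.03 − 0.9)/(1.15 − 0.9) = 0.1300/0.2500 = 0.5200
Terminal stock prices: S_uu = 52.9, S_ud = 41.4, S_dd = 32.4
Terminal payoffs (K − S): max(-7.9, 0) = 0, max(3.6, 0) = 3.6, max(12.6, 0) = 12.6
Node u (S = 46): continuation = 1/1.03·[0.5200·0.0000 + 0.4800·3.6000] = 1.6777; exercise value = 0.0000 ≤ continuation, so V_u = 1.6777
Node d (S = 36): continuation = 1/1.03·[0.5200·3.6000 + 0.4800·12.6000] = 7.6893; exercise value = 9.0000 > continuation, so V_d = 9.0000 (exercise)
Node 0 (S = 40): continuation = 1/1.03·[0.5200·1.6777 + 0.4800·9.0000] = 5.0412; exercise value = 5.0000 ≤ continuation, so V_0 = 5.0412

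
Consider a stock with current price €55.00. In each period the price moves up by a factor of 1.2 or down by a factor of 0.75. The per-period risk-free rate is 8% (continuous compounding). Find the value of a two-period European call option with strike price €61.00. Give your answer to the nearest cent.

Risk-neutral probability p = (e^0.08 − 0.75)/(1.2 − 0.75) = 0.3333/0.4500 = 0.7406
Terminal stock prices: S_uu = 79.2, S_ud = 49.5, S_dd = 30.94
Terminal payoffs (S − K): max(18.2, 0) = 18.2, max(-11.5, 0) = 0, max(-30.06, 0) = 0
Node u (S = 66): V_u = e^(−0.08)·[0.7406·18.2000 + 0.2594·0.0000] = 12.4432
Node d (S = 41.25): V_d = e^(−0.08)·[0.7406·0.0000 + 0.2594·0.0000] = 0.0000
Node 0 (S = 55): V_0 = e^(−0.08)·[0.7406·12.4432 + 0.2594·0.0000] = 8.5074

€8.51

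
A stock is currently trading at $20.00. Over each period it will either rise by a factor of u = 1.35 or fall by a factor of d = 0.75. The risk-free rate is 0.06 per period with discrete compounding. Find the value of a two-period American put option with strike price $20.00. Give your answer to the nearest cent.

$2.28

Risk-neutral probability p = (1 + 0.06 − 0.75)/(1.35 − 0.75) = 0.3100/0.6000 = 0.5167
Terminal stock prices: S_uu = 36.45, S_ud = 20.25, S_dd = 11.25
Terminal payoffs (K − S): max(-16.45, 0) = 0, max(-0.25, 0) = 0, max(8.75, 0) = 8.75
Node u (S = 27): continuation = 1/1.06·[0.5167·0.0000 + 0.4833·0.0000] = 0.0000; exercise value = 0.0000 ≤ continuation, so V_u = 0.0000
Node d (S = 15): continuation = 1/1.06·[0.5167·0.0000 + 0.4833·8.7500] = 3.9898; exercise value = 5.0000 > continuation, so V_d = 5.0000 (exercise)
Node 0 (S = 20): continuation = 1/1.06·[0.5167·0.0000 + 0.4833·5.0000] = 2.2799; exercise value = 0.0000 ≤ continuation, so V_0 = 2.2799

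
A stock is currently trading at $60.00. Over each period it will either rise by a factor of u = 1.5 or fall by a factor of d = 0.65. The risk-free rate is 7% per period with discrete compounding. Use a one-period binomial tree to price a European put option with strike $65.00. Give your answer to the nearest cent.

$12.29

Risk-neutral probability p = (1 + 0.07 − 0.65)/(1.5 − 0.65) = 0.4200/0.8500 = 0.4941
Terminal stock prices: S_u = 90, S_d = 39
Terminal payoffs (K − S): max(-25, 0) = 0, max(26, 0) = 26
Node 0 (S = 60): V_0 = 1/1.07·[0.4941·0.0000 + 0.5059·26.0000] = 12.2925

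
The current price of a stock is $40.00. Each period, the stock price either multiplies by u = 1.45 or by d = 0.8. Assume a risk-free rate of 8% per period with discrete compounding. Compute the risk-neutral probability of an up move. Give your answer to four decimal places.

Risk-neutral probability p = (1 + 0.08 − 0.8)/(1.45 − 0.8) = 0.2800/0.6500 = 0.4308

p = 0.4308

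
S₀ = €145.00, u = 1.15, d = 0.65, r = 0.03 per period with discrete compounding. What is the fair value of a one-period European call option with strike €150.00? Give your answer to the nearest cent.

Risk-neutral probability p = (1 + 0.03 − 0.65)/(1.15 − 0.65) = 0.3800/0.5000 = 0.7600
Terminal stock prices: S_u = 166.8, S_d = 94.25
Terminal payoffs (S − K): max(16.75, 0) = 16.75, max(-55.75, 0) = 0
Node 0 (S = 145): V_0 = 1/1.03·[0.7600·16.7500 + 0.2400·0.0000] = 12.3592

€12.36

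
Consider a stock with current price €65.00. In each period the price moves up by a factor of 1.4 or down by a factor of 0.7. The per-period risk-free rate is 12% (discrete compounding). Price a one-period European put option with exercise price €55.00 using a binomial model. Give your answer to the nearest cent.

€3.39

Risk-neutral probability p = (1 + 0.12 − 0.7)/(1.4 − 0.7) = 0.4200/0.7000 = 0.6000
Terminal stock prices: S_u = 91, S_d = 45.5
Terminal payoffs (K − S): max(-36, 0) = 0, max(9.5, 0) = 9.5
Node 0 (S = 65): V_0 = 1/1.12·[0.6000·0.0000 + 0.4000·9.5000] = 3.3929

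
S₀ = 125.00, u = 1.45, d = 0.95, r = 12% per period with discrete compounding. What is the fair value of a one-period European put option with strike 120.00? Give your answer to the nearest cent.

Risk-neutral probability p = (1 + 0.12 − 0.95)/(1.45 − 0.95) = 0.1700/0.5000 = 0.3400
Terminal stock prices: S_u = 181.2, S_d = 118.8
Terminal payoffs (K − S): max(-61.25, 0) = 0, max(1.25, 0) = 1.25
Node 0 (S = 125): V_0 = 1/1.12·[0.3400·0.0000 + 0.6600·1.2500] = 0.7366

0.74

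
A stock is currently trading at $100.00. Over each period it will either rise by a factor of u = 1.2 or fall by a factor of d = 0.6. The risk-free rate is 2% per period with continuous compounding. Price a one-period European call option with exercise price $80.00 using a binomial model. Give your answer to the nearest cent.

Risk-neutral probability p = (e^0.02 − 0.6)/(1.2 − 0.6) = 0.4202/0.6000 = 0.7003
Terminal stock prices: S_u = 120, S_d = 60
Terminal payoffs (S − K): max(40, 0) = 40, max(-20, 0) = 0
Node 0 (S = 100): V_0 = e^(−0.02)·[0.7003·40.0000 + 0.2997·0.0000] = 27.4587

$27.46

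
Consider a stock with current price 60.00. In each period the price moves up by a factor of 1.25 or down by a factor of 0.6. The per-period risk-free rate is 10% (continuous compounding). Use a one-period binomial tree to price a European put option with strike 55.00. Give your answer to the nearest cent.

3.83

Risk-neutral probability p = (e^0.1 − 0.6)/(1.25 − 0.6) = 0.5052/0.6500 = 0.7772
Terminal stock prices: S_u = 75, S_d = 36
Terminal payoffs (K − S): max(-20, 0) = 0, max(19, 0) = 19
Node 0 (S = 60): V_0 = e^(−0.1)·[0.7772·0.0000 + 0.2228·19.0000] = 3.8306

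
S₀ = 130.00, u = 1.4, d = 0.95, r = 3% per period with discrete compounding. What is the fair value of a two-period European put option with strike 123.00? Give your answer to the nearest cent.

3.62

Risk-neutral probability p = (1 + 0.03 − 0.95)/(1.4 − 0.95) = 0.0800/0.4500 = 0.1778
Terminal stock prices: S_uu = 254.8, S_ud = 172.9, S_dd = 117.3
Terminal payoffs (K − S): max(-131.8, 0) = 0, max(-49.9, 0) = 0, max(5.675, 0) = 5.675
Node u (S = 182): V_u = 1/1.03·[0.1778·0.0000 + 0.8222·0.0000] = 0.0000
Node d (S = 123.5): V_d = 1/1.03·[0.1778·0.0000 + 0.8222·5.6750] = 4.5302
Node 0 (S = 130): V_0 = 1/1.03·[0.1778·0.0000 + 0.8222·4.5302] = 3.6163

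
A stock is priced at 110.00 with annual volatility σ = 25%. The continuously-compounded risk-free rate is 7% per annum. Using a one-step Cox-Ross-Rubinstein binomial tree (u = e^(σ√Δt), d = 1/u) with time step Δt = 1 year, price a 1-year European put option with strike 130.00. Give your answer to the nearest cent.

CRR parameters: u = e^(σ√Δt) = e^(0.25·√1) = 1.2840, d = 1/u = 0.7788
Per-period rate: rΔt = 0.07·1 = 0.07, so R = e^0.07 = 1.0725
Risk-neutral probability p = (e^0.07 − 0.7788)/(1.2840 − 0.7788) = 0.2937/0.5052 = 0.5813
Terminal stock prices: S_u = 141.2, S_d = 85.67
Terminal payoffs (K − S): max(-11.24, 0) = 0, max(44.33, 0) = 44.33
Node 0 (S = 110): V_0 = e^(−0.07)·[0.5813·0.0000 + 0.4187·44.3319] = 17.3052

17.31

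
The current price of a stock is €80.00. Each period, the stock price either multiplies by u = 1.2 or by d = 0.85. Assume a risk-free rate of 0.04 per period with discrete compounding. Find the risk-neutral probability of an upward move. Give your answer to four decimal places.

Risk-neutral probability p = (1 + 0.04 − 0.85)/(1.2 − 0.85) = 0.1900/0.3500 = 0.5429

p = 0.5429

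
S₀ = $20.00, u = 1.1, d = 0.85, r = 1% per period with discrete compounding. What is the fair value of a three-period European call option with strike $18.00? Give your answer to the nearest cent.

Risk-neutral probability p = (1 + 0.01 − 0.85)/(1.1 − 0.85) = 0.1600/0.2500 = 0.6400
Terminal stock prices: S_uuu = 26.62, S_uud = 20.57, S_udd = 15.89, S_ddd = 12.28
Terminal payoffs (S − K): max(8.62, 0) = 8.62, max(2.57, 0) = 2.57, max(-2.105, 0) = 0, max(-5.718, 0) = 0
Node uu (S = 24.2): V_uu = 1/1.01·[0.6400·8.6200 + 0.3600·2.5700] = 6.3782
Node ud (S = 18.7): V_ud = 1/1.01·[0.6400·2.5700 + 0.3600·0.0000] = 1.6285
Node dd (S = 14.45): V_dd = 1/1.01·[0.6400·0.0000 + 0.3600·0.0000] = 0.0000
Node u (S = 22): V_u = 1/1.01·[0.6400·6.3782 + 0.3600·1.6285] = 4.6221
Node d (S = 17): V_d = 1/1.01·[0.6400·1.6285 + 0.3600·0.0000] = 1.0319
Node 0 (S = 20): V_0 = 1/1.01·[0.6400·4.6221 + 0.3600·1.0319] = 3.2967

$3.30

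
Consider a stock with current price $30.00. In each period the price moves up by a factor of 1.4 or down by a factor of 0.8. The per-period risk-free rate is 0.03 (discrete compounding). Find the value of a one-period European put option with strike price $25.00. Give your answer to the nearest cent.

$0.60

Risk-neutral probability p = (1 + 0.03 − 0.8)/(1.4 − 0.8) = 0.2300/0.6000 = 0.3833
Terminal stock prices: S_u = 42, S_d = 24
Terminal payoffs (K − S): max(-17, 0) = 0, max(1, 0) = 1
Node 0 (S = 30): V_0 = 1/1.03·[0.3833·0.0000 + 0.6167·1.0000] = 0.5987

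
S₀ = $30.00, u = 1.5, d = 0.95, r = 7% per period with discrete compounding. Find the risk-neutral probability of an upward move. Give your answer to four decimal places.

Risk-neutral probability p = (1 + 0.07 − 0.95)/(1.5 − 0.95) = 0.1200/0.5500 = 0.2182

p = 0.2182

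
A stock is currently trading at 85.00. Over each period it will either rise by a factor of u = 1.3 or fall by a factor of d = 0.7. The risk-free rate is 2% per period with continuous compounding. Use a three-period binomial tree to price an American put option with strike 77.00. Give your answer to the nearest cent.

12.38

Risk-neutral probability p = (e^0.02 − 0.7)/(1.3 − 0.7) = 0.3202/0.6000 = 0.5337
Terminal stock prices: S_uuu = 186.7, S_uud = 100.6, S_udd = 54.14, S_ddd = 29.15
Terminal payoffs (K − S): max(-109.7, 0) = 0, max(-23.55, 0) = 0, max(22.86, 0) = 22.86, max(47.85, 0) = 47.85
Node uu (S = 143.7): continuation = e^(−0.02)·[0.5337·0.0000 + 0.4663·0.0000] = 0.0000; exercise value = 0.0000 ≤ continuation, so V_uu = 0.0000
Node ud (S = 77.35): continuation = e^(−0.02)·[0.5337·0.0000 + 0.4663·22.8550] = 10.4470; exercise value = 0.0000 ≤ continuation, so V_ud = 10.4470
Node dd (S = 41.65): continuation = e^(−0.02)·[0.5337·22.8550 + 0.4663·47.8450] = 33.8253; exercise value = 35.3500 > continuation, so V_dd = 35.3500 (exercise)
Node u (S = 110.5): continuation = e^(−0.02)·[0.5337·0.0000 + 0.4663·10.4470] = 4.7753; exercise value = 0.0000 ≤ continuation, so V_u = 4.7753
Node d (S = 59.5): continuation = e^(−0.02)·[0.5337·10.4470 + 0.4663·35.3500] = 21.6232; exercise value = 17.5000 ≤ continuation, so V_d = 21.6232
Node 0 (S = 85): continuation = e^(−0.02)·[0.5337·4.7753 + 0.4663·21.6232] = 12.3819; exercise value = 0.0000 ≤ continuation, so V_0 = 12.3819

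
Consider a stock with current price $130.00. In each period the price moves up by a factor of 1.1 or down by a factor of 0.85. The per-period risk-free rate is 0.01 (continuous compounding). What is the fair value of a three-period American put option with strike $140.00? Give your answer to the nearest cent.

Risk-neutral probability p = (e^0.01 − 0.85)/(1.1 − 0.85) = 0.1601/0.2500 = 0.6402
Terminal stock prices: S_uuu = 173, S_uud = 133.7, S_udd = 103.3, S_ddd = 79.84
Terminal payoffs (K − S): max(-33.03, 0) = 0, max(6.295, 0) = 6.295, max(36.68, 0) = 36.68, max(60.16, 0) = 60.16
Node uu (S = 157.3): continuation = e^(−0.01)·[0.6402·0.0000 + 0.3598·6.2950] = 2.2424; exercise value = 0.0000 ≤ continuation, so V_uu = 2.2424
Node ud (S = 121.5): continuation = e^(−0.01)·[0.6402·6.2950 + 0.3598·36.6825] = 17.0570; exercise value = 18.4500 > continuation, so V_ud = 18.4500 (exercise)
Node dd (S = 93.92): continuation = e^(−0.01)·[0.6402·36.6825 + 0.3598·60.1638] = 44.6820; exercise value = 46.0750 > continuation, so V_dd = 46.0750 (exercise)
Node u (S = 143): continuation = e^(−0.01)·[0.6402·2.2424 + 0.3598·18.4500] = 7.9935; exercise value = 0.0000 ≤ continuation, so V_u = 7.9935
Node d (S = 110.5): continuation = e^(−0.01)·[0.6402·18.4500 + 0.3598·46.0750] = 28.1070; exercise value = 29.5000 > continuation, so V_d = 29.5000 (exercise)
Node 0 (S = 130): continuation = e^(−0.01)·[0.6402·7.9935 + 0.3598·29.5000] = 15.5750; exercise value = 10.0000 ≤ continuation, so V_0 = 15.5750

$15.58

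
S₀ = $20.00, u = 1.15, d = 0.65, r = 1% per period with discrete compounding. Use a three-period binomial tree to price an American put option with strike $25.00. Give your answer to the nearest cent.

Risk-neutral probability p = (1 + 0.01 − 0.65)/(1.15 − 0.65) = 0.3600/0.5000 = 0.7200
Terminal stock prices: S_uuu = 30.42, S_uud = 17.19, S_udd = 9.718, S_ddd = 5.492
Terminal payoffs (K − S): max(-5.417, 0) = 0, max(7.808, 0) = 7.808, max(15.28, 0) = 15.28, max(19.51, 0) = 19.51
Node uu (S = 26.45): continuation = 1/1.01·[0.7200·0.0000 + 0.2800·7.8075] = 2.1645; exercise value = 0.0000 ≤ continuation, so V_uu = 2.1645
Node ud (S = 14.95): continuation = 1/1.01·[0.7200·7.8075 + 0.2800·15.2825] = 9.8025; exercise value = 10.0500 > continuation, so V_ud = 10.0500 (exercise)
Node dd (S = 8.45): continuation = 1/1.01·[0.7200·15.2825 + 0.2800·19.5075] = 16.3025; exercise value = 16.5500 > continuation, so V_dd = 16.5500 (exercise)
Node u (S = 23): continuation = 1/1.01·[0.7200·2.1645 + 0.2800·10.0500] = 4.3291; exercise value = 2.0000 ≤ continuation, so V_u = 4.3291
Node d (S = 13): continuation = 1/1.01·[0.7200·10.0500 + 0.2800·16.5500] = 11.7525; exercise value = 12.0000 > continuation, so V_d = 12.0000 (exercise)
Node 0 (S = 20): continuation = 1/1.01·[0.7200·4.3291 + 0.2800·12.0000] = 6.4128; exercise value = 5.0000 ≤ continuation, so V_0 = 6.4128

$6.41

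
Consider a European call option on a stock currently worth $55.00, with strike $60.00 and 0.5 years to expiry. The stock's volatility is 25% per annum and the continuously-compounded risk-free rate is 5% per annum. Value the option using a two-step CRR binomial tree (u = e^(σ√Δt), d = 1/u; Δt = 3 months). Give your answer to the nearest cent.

CRR parameters: u = e^(σ√Δt) = e^(0.25·√0.25) = 1.1331, d = 1/u = 0.8825
Per-period rate: rΔt = 0.05·0.25 = 0.0125, so R = e^0.0125 = 1.0126
Risk-neutral probability p = (e^0.0125 − 0.8825)/(1.1331 − 0.8825) = 0.1301/0.2507 = 0.5190
Terminal stock prices: S_uu = 70.62, S_ud = 55, S_dd = 42.83
Terminal payoffs (S − K): max(10.62, 0) = 10.62, max(-5, 0) = 0, max(-17.17, 0) = 0
Node u (S = 62.32): V_u = e^(−0.0125)·[0.5190·10.6214 + 0.4810·0.0000] = 5.4438
Node d (S = 48.54): V_d = e^(−0.0125)·[0.5190·0.0000 + 0.4810·0.0000] = 0.0000
Node 0 (S = 55): V_0 = e^(−0.0125)·[0.5190·5.4438 + 0.4810·0.0000] = 2.7901

$2.79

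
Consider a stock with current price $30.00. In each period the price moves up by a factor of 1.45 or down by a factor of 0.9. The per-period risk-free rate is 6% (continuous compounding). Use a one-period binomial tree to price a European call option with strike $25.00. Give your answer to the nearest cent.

$6.46

Risk-neutral probability p = (e^0.06 − 0.9)/(1.45 − 0.9) = 0.1618/0.5500 = 0.2942
Terminal stock prices: S_u = 43.5, S_d = 27
Terminal payoffs (S − K): max(18.5, 0) = 18.5, max(2, 0) = 2
Node 0 (S = 30): V_0 = e^(−0.06)·[0.2942·18.5000 + 0.7058·2.0000] = 6.4559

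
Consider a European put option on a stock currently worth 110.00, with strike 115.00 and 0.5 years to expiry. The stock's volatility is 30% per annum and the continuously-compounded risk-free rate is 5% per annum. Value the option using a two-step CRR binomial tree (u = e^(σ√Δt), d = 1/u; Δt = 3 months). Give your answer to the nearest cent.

10.47

CRR parameters: u = e^(σ√Δt) = e^(0.3·√0.25) = 1.1618, d = 1/u = 0.8607
Per-period rate: rΔt = 0.05·0.25 = 0.0125, so R = e^0.0125 = 1.0126
Risk-neutral probability p = (e^0.0125 − 0.8607)/(1.1618 − 0.8607) = 0.1519/0.3011 = 0.5043
Terminal stock prices: S_uu = 148.5, S_ud = 110, S_dd = 81.49
Terminal payoffs (K − S): max(-33.48, 0) = 0, max(5, 0) = 5, max(33.51, 0) = 33.51
Node u (S = 127.8): V_u = e^(−0.0125)·[0.5043·0.0000 + 0.4957·5.0000] = 2.4475
Node d (S = 94.68): V_d = e^(−0.0125)·[0.5043·5.0000 + 0.4957·33.5100] = 18.8936
Node 0 (S = 110): V_0 = e^(−0.0125)·[0.5043·2.4475 + 0.4957·18.8936] = 10.4675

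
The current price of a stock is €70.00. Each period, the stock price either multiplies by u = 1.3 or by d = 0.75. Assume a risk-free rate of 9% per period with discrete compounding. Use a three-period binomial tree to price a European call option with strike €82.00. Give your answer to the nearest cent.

Risk-neutral probability p = (1 + 0.09 − 0.75)/(1.3 − 0.75) = 0.3400/0.5500 = 0.6182
Terminal stock prices: S_uuu = 153.8, S_uud = 88.73, S_udd = 51.19, S_ddd = 29.53
Terminal payoffs (S − K): max(71.79, 0) = 71.79, max(6.725, 0) = 6.725, max(-30.81, 0) = 0, max(-52.47, 0) = 0
Node uu (S = 118.3): V_uu = 1/1.09·[0.6182·71.7900 + 0.3818·6.7250] = 43.0706
Node ud (S = 68.25): V_ud = 1/1.09·[0.6182·6.7250 + 0.3818·0.0000] = 3.8140
Node dd (S = 39.38): V_dd = 1/1.09·[0.6182·0.0000 + 0.3818·0.0000] = 0.0000
Node u (S = 91): V_u = 1/1.09·[0.6182·43.0706 + 0.3818·3.8140] = 25.7631
Node d (S = 52.5): V_d = 1/1.09·[0.6182·3.8140 + 0.3818·0.0000] = 2.1631
Node 0 (S = 70): V_0 = 1/1.09·[0.6182·25.7631 + 0.3818·2.1631] = 15.3690

€15.37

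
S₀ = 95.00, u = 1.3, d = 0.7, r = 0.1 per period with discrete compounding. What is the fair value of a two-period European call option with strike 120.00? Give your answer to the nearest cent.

14.89

Risk-neutral probability p = (1 + 0.1 − 0.7)/(1.3 − 0.7) = 0.4000/0.6000 = 0.6667
Terminal stock prices: S_uu = 160.6, S_ud = 86.45, S_dd = 46.55
Terminal payoffs (S − K): max(40.55, 0) = 40.55, max(-33.55, 0) = 0, max(-73.45, 0) = 0
Node u (S = 123.5): V_u = 1/1.1·[0.6667·40.5500 + 0.3333·0.0000] = 24.5758
Node d (S = 66.5): V_d = 1/1.1·[0.6667·0.0000 + 0.3333·0.0000] = 0.0000
Node 0 (S = 95): V_0 = 1/1.1·[0.6667·24.5758 + 0.3333·0.0000] = 14.8944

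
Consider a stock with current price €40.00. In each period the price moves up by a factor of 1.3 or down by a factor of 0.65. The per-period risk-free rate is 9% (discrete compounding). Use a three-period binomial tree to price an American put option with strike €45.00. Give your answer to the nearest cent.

€7.81

Risk-neutral probability p = (1 + 0.09 − 0.65)/(1.3 − 0.65) = 0.4400/0.6500 = 0.6769
Terminal stock prices: S_uuu = 87.88, S_uud = 43.94, S_udd = 21.97, S_ddd = 10.98
Terminal payoffs (K − S): max(-42.88, 0) = 0, max(1.06, 0) = 1.06, max(23.03, 0) = 23.03, max(34.02, 0) = 34.02
Node uu (S = 67.6): continuation = 1/1.09·[0.6769·0.0000 + 0.3231·1.0600] = 0.3142; exercise value = 0.0000 ≤ continuation, so V_uu = 0.3142
Node ud (S = 33.8): continuation = 1/1.09·[0.6769·1.0600 + 0.3231·23.0300] = 7.4844; exercise value = 11.2000 > continuation, so V_ud = 11.2000 (exercise)
Node dd (S = 16.9): continuation = 1/1.09·[0.6769·23.0300 + 0.3231·34.0150] = 24.3844; exercise value = 28.1000 > continuation, so V_dd = 28.1000 (exercise)
Node u (S = 52): continuation = 1/1.09·[0.6769·0.3142 + 0.3231·11.2000] = 3.5148; exercise value = 0.0000 ≤ continuation, so V_u = 3.5148
Node d (S = 26): continuation = 1/1.09·[0.6769·11.2000 + 0.3231·28.1000] = 15.2844; exercise value = 19.0000 > continuation, so V_d = 19.0000 (exercise)
Node 0 (S = 40): continuation = 1/1.09·[0.6769·3.5148 + 0.3231·19.0000] = 7.8144; exercise value = 5.0000 ≤ continuation, so V_0 = 7.8144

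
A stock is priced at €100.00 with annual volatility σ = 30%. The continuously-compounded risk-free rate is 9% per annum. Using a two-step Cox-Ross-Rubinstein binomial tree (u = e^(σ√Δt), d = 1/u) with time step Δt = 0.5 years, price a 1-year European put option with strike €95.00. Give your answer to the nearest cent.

CRR parameters: u = e^(σ√Δt) = e^(0.3·√0.5) = 1.2363, d = 1/u = 0.8089
Per-period rate: rΔt = 0.09·0.5 = 0.045, so R = e^0.045 = 1.0460
Risk-neutral probability p = (e^0.045 − 0.8089)/(1.2363 − 0.8089) = 0.2372/0.4275 = 0.5548
Terminal stock prices: S_uu = 152.8, S_ud = 100, S_dd = 65.43
Terminal payoffs (K − S): max(-57.85, 0) = 0, max(-5, 0) = 0, max(29.57, 0) = 29.57
Node u (S = 123.6): V_u = e^(−0.045)·[0.5548·0.0000 + 0.4452·0.0000] = 0.0000
Node d (S = 80.89): V_d = e^(−0.045)·[0.5548·0.0000 + 0.4452·29.5749] = 12.5861
Node 0 (S = 100): V_0 = e^(−0.045)·[0.5548·0.0000 + 0.4452·12.5861] = 5.3562

€5.36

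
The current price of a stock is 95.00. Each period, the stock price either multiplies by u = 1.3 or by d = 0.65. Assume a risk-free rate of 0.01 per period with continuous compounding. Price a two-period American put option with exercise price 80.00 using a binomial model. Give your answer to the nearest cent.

Risk-neutral probability p = (e^0.01 − 0.65)/(1.3 − 0.65) = 0.3601/0.6500 = 0.5539
Terminal stock prices: S_uu = 160.6, S_ud = 80.28, S_dd = 40.14
Terminal payoffs (K − S): max(-80.55, 0) = 0, max(-0.275, 0) = 0, max(39.86, 0) = 39.86
Node u (S = 123.5): continuation = e^(−0.01)·[0.5539·0.0000 + 0.4461·0.0000] = 0.0000; exercise value = 0.0000 ≤ continuation, so V_u = 0.0000
Node d (S = 61.75): continuation = e^(−0.01)·[0.5539·0.0000 + 0.4461·39.8625] = 17.6048; exercise value = 18.2500 > continuation, so V_d = 18.2500 (exercise)
Node 0 (S = 95): continuation = e^(−0.01)·[0.5539·0.0000 + 0.4461·18.2500] = 8.0599; exercise value = 0.0000 ≤ continuation, so V_0 = 8.0599

8.06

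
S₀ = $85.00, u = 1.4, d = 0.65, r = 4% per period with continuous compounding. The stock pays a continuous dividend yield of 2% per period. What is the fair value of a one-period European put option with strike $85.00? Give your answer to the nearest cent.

$14.47

Per-period risk-free factor R = e^0.04 = 1.0408; dividend-adjusted growth = e^(0.04−0.02) = 1.0202.
Risk-neutral probability p = (1.0202 − 0.65)/(1.4 − 0.65) = 0.3702/0.7500 = 0.4936
Terminal stock prices: S_u = 119, S_d = 55.25
Terminal payoffs (K − S): max(-34, 0) = 0, max(29.75, 0) = 29.75
Node 0 (S = 85): V_0 = e^(−0.04)·[0.4936·0.0000 + 0.5064·29.7500] = 14.4746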